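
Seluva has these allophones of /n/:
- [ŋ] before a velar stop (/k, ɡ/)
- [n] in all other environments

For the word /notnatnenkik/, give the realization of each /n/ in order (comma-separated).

[n], [n], [n], [ŋ]

Occurrence 1 (position 1): no conditioning environment matches → elsewhere allophone [n].
Occurrence 2 (position 4): no conditioning environment matches → elsewhere allophone [n].
Occurrence 3 (position 7): no conditioning environment matches → elsewhere allophone [n].
Occurrence 4 (position 9): before a velar stop → [ŋ].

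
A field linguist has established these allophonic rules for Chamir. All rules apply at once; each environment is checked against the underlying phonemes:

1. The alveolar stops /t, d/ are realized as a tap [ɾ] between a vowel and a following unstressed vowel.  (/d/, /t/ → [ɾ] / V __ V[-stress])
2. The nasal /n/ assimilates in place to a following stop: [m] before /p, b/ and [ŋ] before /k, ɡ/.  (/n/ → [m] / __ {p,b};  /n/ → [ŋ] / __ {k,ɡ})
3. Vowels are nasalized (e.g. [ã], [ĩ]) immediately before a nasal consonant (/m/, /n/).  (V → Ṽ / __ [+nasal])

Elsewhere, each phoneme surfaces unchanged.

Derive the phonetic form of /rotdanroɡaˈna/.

/r/ stays [r].
/o/ (between /r/ and /t/) fails the environment for rule 3, so it stays [o].
/t/ — between /o/ and /d/; rule 1 does not apply here → [t].
/d/ (between /t/ and /a/) is in the target of rule 1 but the environment (between a vowel and a following unstressed vowel) is not met → [d].
/a/ (between /d/ and /n/): before a nasal consonant, so rule 3 applies → [ã].
/n/ (between /a/ and /r/) fails the environment for rule 2, so it stays [n].
/r/ (between /n/ and /o/) is unaffected → [r].
/o/ (between /r/ and /ɡ/) is in the target of rule 3 but the environment (before a nasal consonant) is not met → [o].
/ɡ/ — not in any rule's target class → [ɡ].
/a/ (between /ɡ/ and /n/) occurs before a nasal consonant → [ã] by rule 3.
/n/ — between /a/ and /a/; rule 2 does not apply here → [n].
/a/ (word-final) fails the environment for rule 3, so it stays [a].

[rotdãnroɡãˈna]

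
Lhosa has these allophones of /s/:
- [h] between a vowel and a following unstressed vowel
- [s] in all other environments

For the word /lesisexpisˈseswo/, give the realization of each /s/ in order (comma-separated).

[h], [h], [s], [s], [s]

Occurrence 1 (position 3): between a vowel and a following unstressed vowel → [h].
Occurrence 2 (position 5): between a vowel and a following unstressed vowel → [h].
Occurrence 3 (position 10): no conditioning environment matches → elsewhere allophone [s].
Occurrence 4 (position 11): no conditioning environment matches → elsewhere allophone [s].
Occurrence 5 (position 13): no conditioning environment matches → elsewhere allophone [s].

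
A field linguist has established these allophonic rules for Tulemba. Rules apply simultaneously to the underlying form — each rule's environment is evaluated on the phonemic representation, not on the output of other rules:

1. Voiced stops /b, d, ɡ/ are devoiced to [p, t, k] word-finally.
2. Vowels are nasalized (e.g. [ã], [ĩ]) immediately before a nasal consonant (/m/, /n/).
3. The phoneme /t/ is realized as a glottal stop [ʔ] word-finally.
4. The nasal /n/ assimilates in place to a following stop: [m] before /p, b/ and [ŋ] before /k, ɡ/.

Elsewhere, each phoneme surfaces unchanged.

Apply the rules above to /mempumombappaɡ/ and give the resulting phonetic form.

/e/ (between /m/ and /m/) occurs before a nasal consonant → [ẽ] by rule 2.
/u/ — between /p/ and /m/, before a nasal consonant — surfaces as [ũ] (rule 2).
/o/ (between /m/ and /m/): before a nasal consonant, so rule 2 applies → [õ].
/b/ (between /m/ and /a/): rule 1 targets it, but not word-finally → unchanged [b].
/a/ (between /b/ and /p/) fails the environment for rule 2, so it stays [a].
/a/ (between /p/ and /ɡ/) is in the target of rule 2 but the environment (before a nasal consonant) is not met → [a].
/ɡ/ meets the environment for rule 1 (word-finally) → [k].

[mẽmpũmõmbappak]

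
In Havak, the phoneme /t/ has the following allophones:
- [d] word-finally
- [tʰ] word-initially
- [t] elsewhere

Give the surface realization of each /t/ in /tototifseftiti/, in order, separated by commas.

Occurrence 1 (position 1): word-initially → [tʰ].
Occurrence 2 (position 3): no conditioning environment matches → elsewhere allophone [t].
Occurrence 3 (position 5): no conditioning environment matches → elsewhere allophone [t].
Occurrence 4 (position 11): no conditioning environment matches → elsewhere allophone [t].
Occurrence 5 (position 13): no conditioning environment matches → elsewhere allophone [t].

[tʰ], [t], [t], [t], [t]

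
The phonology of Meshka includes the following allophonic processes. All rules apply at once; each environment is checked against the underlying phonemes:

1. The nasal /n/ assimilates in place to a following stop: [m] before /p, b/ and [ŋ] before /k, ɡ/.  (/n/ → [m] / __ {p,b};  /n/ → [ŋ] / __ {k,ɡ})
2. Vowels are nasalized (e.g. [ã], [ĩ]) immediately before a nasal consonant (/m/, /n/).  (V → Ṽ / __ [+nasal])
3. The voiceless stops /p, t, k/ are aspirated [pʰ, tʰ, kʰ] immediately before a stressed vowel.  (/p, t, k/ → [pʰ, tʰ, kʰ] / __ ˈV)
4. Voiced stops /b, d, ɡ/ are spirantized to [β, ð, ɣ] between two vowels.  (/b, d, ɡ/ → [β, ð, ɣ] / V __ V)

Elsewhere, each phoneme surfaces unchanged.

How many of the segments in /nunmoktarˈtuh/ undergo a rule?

2

Segments that undergo a rule: /u/ → [ũ] (rule 2); /t/ → [tʰ] (rule 3).
All other segments surface unchanged.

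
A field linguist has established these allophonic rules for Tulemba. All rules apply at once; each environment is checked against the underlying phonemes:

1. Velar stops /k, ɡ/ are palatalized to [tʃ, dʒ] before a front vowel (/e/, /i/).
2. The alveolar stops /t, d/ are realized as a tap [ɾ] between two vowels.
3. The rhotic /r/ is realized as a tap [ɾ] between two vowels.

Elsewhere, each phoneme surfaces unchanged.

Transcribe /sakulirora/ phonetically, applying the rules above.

[sakuliɾoɾa]

/k/ — between /a/ and /u/; rule 1 does not apply here → [k].
/r/ — between /i/ and /o/, between two vowels — surfaces as [ɾ] (rule 3).
/r/ — between /o/ and /a/, between two vowels — surfaces as [ɾ] (rule 3).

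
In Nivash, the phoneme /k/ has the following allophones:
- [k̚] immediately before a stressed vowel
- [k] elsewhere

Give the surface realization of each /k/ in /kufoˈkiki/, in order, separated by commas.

[k], [k̚], [k]

Occurrence 1 (position 1): no conditioning environment matches → elsewhere allophone [k].
Occurrence 2 (position 5): immediately before a stressed vowel → [k̚].
Occurrence 3 (position 7): no conditioning environment matches → elsewhere allophone [k].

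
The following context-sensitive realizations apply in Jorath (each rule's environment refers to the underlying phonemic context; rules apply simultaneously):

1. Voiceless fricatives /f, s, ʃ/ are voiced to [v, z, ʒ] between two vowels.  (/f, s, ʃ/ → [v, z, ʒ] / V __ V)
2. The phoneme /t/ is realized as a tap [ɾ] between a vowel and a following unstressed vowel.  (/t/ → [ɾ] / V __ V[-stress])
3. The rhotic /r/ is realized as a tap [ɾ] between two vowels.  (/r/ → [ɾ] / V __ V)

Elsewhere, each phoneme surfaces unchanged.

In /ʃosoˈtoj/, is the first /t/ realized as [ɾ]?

No

/t/ (between /o/ and /o/) fails the environment for rule 2, so it stays [t].
The actual realization is [t], not [ɾ].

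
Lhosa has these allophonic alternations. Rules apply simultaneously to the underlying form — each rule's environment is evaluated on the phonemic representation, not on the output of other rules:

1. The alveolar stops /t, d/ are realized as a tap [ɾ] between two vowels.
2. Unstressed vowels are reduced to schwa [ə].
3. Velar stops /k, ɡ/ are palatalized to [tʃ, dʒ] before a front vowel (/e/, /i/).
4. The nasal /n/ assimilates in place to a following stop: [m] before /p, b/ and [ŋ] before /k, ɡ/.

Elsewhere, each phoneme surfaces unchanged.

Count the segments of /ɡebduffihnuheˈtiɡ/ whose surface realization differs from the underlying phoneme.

Segments that undergo a rule: /ɡ/ → [dʒ] (rule 3); /e/ → [ə] (rule 2); /u/ → [ə] (rule 2); /i/ → [ə] (rule 2); /u/ → [ə] (rule 2); /e/ → [ə] (rule 2); /t/ → [ɾ] (rule 1).
All other segments surface unchanged.

7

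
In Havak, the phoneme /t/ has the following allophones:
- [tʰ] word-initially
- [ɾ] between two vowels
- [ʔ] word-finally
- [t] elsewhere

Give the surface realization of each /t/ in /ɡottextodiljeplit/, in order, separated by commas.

Occurrence 1 (position 3): no conditioning environment matches → elsewhere allophone [t].
Occurrence 2 (position 4): no conditioning environment matches → elsewhere allophone [t].
Occurrence 3 (position 7): no conditioning environment matches → elsewhere allophone [t].
Occurrence 4 (position 17): word-finally → [ʔ].

[t], [t], [t], [ʔ]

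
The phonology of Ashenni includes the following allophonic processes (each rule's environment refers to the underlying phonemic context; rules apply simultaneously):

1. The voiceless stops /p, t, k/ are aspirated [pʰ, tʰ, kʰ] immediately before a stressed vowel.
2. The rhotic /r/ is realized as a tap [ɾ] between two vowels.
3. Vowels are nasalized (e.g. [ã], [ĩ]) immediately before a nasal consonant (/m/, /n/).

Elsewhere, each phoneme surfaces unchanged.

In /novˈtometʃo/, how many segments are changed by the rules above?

2

Segments that undergo a rule: /t/ → [tʰ] (rule 1); /o/ → [õ] (rule 3).
All other segments surface unchanged.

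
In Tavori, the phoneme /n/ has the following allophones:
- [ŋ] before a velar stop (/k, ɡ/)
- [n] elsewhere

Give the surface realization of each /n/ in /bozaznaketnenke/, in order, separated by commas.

[n], [n], [ŋ]

Occurrence 1 (position 6): no conditioning environment matches → elsewhere allophone [n].
Occurrence 2 (position 11): no conditioning environment matches → elsewhere allophone [n].
Occurrence 3 (position 13): before a velar stop → [ŋ].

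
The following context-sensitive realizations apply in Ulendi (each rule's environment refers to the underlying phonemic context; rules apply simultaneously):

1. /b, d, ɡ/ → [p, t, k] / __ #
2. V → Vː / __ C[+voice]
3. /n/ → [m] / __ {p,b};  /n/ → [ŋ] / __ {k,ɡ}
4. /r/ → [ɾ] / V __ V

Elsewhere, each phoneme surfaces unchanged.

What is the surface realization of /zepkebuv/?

/z/ stays [z].
/e/ (between /z/ and /p/): rule 2 targets it, but not before a voiced consonant → unchanged [e].
/p/ — not in any rule's target class → [p].
/k/ (between /p/ and /e/): no rule targets it → [k].
Rule 2 applies to /e/ (between /k/ and /b/: before a voiced consonant) → [eː].
/b/ (between /e/ and /u/): rule 1 targets it, but not word-finally → unchanged [b].
/u/ (between /b/ and /v/) occurs before a voiced consonant → [uː] by rule 2.
/v/ stays [v].

[zepkeːbuːv]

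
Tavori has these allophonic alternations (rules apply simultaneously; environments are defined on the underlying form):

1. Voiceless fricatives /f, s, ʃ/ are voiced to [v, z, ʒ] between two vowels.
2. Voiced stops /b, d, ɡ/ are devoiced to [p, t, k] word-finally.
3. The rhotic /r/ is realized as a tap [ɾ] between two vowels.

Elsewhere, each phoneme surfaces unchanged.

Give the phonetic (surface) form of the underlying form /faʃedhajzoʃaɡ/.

[faʒedhajzoʒak]

/f/ (word-initial) is in the target of rule 1 but the environment (between two vowels) is not met → [f].
/a/ stays [a].
/ʃ/ (between /a/ and /e/): between two vowels, so rule 1 applies → [ʒ].
/e/ stays [e].
/d/ (between /e/ and /h/): rule 2 targets it, but not word-finally → unchanged [d].
/h/ (between /d/ and /a/) is unaffected → [h].
/a/ (between /h/ and /j/) is unaffected → [a].
/j/ stays [j].
/z/ stays [z].
/o/ (between /z/ and /ʃ/) is unaffected → [o].
/ʃ/ (between /o/ and /a/) occurs between two vowels → [ʒ] by rule 1.
/a/ stays [a].
Rule 2 applies to /ɡ/ (word-final: word-finally) → [k].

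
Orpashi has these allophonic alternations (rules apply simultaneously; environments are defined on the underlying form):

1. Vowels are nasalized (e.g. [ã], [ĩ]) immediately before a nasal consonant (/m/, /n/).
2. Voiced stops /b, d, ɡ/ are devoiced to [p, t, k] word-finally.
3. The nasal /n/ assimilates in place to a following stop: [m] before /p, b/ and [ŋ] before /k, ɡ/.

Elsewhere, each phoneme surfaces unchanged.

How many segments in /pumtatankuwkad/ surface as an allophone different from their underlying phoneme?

4

Segments that undergo a rule: /u/ → [ũ] (rule 1); /a/ → [ã] (rule 1); /n/ → [ŋ] (rule 3); /d/ → [t] (rule 2).
All other segments surface unchanged.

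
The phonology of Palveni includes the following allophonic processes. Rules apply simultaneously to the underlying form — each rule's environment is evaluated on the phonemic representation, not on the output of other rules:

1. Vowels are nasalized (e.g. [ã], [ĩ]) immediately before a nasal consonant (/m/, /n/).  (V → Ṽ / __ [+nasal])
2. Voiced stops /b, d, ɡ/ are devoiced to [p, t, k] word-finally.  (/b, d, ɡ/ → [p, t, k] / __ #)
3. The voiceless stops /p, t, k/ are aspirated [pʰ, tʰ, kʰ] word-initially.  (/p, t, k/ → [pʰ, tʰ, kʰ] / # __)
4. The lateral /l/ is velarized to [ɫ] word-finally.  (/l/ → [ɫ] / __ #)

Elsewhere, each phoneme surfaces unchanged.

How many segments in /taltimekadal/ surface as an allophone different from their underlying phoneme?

3

Segments that undergo a rule: /t/ → [tʰ] (rule 3); /i/ → [ĩ] (rule 1); /l/ → [ɫ] (rule 4).
All other segments surface unchanged.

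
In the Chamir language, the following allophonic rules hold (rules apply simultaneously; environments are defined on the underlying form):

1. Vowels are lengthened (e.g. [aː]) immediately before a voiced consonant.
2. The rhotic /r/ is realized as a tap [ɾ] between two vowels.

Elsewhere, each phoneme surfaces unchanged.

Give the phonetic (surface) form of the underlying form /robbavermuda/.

[roːbbaːveːrmuːda]

/r/ (word-initial) fails the environment for rule 2, so it stays [r].
/o/ (between /r/ and /b/): before a voiced consonant, so rule 1 applies → [oː].
/a/ (between /b/ and /v/): before a voiced consonant, so rule 1 applies → [aː].
/e/ (between /v/ and /r/) occurs before a voiced consonant → [eː] by rule 1.
/r/ (between /e/ and /m/): rule 2 targets it, but not between two vowels → unchanged [r].
/u/ (between /m/ and /d/): before a voiced consonant, so rule 1 applies → [uː].
/a/ (word-final) is in the target of rule 1 but the environment (before a voiced consonant) is not met → [a].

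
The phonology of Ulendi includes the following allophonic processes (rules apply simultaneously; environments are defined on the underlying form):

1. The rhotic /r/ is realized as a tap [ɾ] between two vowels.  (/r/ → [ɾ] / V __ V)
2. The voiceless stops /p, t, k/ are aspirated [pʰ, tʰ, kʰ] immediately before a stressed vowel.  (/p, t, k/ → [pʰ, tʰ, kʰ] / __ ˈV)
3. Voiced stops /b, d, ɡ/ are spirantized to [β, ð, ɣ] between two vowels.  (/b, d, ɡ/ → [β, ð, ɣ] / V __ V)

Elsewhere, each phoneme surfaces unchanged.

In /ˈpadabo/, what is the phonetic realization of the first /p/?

[pʰ]

Rule 2 applies to /p/ (word-initial: immediately before a stressed vowel) → [pʰ].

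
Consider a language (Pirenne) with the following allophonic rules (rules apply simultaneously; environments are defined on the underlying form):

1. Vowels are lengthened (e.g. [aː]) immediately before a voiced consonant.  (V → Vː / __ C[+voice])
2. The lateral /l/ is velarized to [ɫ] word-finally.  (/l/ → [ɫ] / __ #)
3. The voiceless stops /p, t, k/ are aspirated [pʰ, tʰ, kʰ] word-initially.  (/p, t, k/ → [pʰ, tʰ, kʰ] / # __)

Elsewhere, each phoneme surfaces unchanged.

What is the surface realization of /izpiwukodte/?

/i/ — word-initial, before a voiced consonant — surfaces as [iː] (rule 1).
/z/ stays [z].
/p/ — between /z/ and /i/; rule 3 does not apply here → [p].
/i/ — between /p/ and /w/, before a voiced consonant — surfaces as [iː] (rule 1).
/w/ stays [w].
/u/ (between /w/ and /k/) is in the target of rule 1 but the environment (before a voiced consonant) is not met → [u].
/k/ — between /u/ and /o/; rule 3 does not apply here → [k].
/o/ (between /k/ and /d/) occurs before a voiced consonant → [oː] by rule 1.
/d/ (between /o/ and /t/): no rule targets it → [d].
/t/ (between /d/ and /e/): rule 3 targets it, but not word-initially → unchanged [t].
/e/ (word-final) fails the environment for rule 1, so it stays [e].

[iːzpiːwukoːdte]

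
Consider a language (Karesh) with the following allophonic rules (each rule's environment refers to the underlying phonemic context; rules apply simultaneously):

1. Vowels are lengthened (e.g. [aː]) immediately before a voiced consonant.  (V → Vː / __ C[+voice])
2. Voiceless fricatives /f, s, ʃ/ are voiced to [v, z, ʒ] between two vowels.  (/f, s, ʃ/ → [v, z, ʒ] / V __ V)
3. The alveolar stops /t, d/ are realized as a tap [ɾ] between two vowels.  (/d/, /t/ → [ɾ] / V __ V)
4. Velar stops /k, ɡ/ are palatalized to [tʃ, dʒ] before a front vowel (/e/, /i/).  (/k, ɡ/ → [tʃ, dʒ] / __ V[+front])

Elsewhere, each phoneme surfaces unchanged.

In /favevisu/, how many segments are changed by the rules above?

Segments that undergo a rule: /a/ → [aː] (rule 1); /e/ → [eː] (rule 1); /s/ → [z] (rule 2).
All other segments surface unchanged.

3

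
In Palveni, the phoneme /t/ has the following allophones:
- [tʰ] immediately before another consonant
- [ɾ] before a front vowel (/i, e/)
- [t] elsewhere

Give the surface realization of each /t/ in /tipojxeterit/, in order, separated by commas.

[ɾ], [ɾ], [t]

Occurrence 1 (position 1): before a front vowel (/i, e/) → [ɾ].
Occurrence 2 (position 8): before a front vowel (/i, e/) → [ɾ].
Occurrence 3 (position 12): no conditioning environment matches → elsewhere allophone [t].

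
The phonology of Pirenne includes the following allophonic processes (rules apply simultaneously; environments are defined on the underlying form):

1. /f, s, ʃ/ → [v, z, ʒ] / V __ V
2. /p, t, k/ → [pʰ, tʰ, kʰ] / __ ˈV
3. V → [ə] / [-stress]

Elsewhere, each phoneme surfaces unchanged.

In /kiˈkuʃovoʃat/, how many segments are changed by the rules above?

7

Segments that undergo a rule: /i/ → [ə] (rule 3); /k/ → [kʰ] (rule 2); /ʃ/ → [ʒ] (rule 1); /o/ → [ə] (rule 3); /o/ → [ə] (rule 3); /ʃ/ → [ʒ] (rule 1); /a/ → [ə] (rule 3).
All other segments surface unchanged.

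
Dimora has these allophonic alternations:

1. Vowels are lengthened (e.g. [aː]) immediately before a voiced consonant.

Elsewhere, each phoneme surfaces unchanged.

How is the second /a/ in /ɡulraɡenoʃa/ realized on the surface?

/a/ (word-final) is in the target of rule 1 but the environment (before a voiced consonant) is not met → [a].

[a]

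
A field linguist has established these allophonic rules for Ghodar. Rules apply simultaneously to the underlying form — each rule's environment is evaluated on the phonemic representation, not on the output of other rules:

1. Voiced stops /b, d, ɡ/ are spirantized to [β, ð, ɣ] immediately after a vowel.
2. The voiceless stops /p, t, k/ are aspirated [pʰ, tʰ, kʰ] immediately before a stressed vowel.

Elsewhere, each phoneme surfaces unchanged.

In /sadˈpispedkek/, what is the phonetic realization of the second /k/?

[k]

/k/ (word-final): rule 2 targets it, but not immediately before a stressed vowel → unchanged [k].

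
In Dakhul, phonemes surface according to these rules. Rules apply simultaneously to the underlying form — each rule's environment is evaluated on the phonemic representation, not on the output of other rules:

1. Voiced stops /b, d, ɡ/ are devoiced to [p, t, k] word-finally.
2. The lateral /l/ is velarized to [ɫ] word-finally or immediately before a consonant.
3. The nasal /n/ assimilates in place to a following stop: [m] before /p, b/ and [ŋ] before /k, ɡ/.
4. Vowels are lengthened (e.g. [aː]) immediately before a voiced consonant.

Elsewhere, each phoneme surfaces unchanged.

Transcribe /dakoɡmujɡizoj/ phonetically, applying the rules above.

[dakoːɡmuːjɡiːzoːj]

/d/ (word-initial): rule 1 targets it, but not word-finally → unchanged [d].
/a/ (between /d/ and /k/) is in the target of rule 4 but the environment (before a voiced consonant) is not met → [a].
/o/ (between /k/ and /ɡ/) occurs before a voiced consonant → [oː] by rule 4.
/ɡ/ (between /o/ and /m/): rule 1 targets it, but not word-finally → unchanged [ɡ].
/u/ (between /m/ and /j/): before a voiced consonant, so rule 4 applies → [uː].
/ɡ/ (between /j/ and /i/) is in the target of rule 1 but the environment (word-finally) is not met → [ɡ].
/i/ meets the environment for rule 4 (before a voiced consonant) → [iː].
/o/ (between /z/ and /j/) occurs before a voiced consonant → [oː] by rule 4.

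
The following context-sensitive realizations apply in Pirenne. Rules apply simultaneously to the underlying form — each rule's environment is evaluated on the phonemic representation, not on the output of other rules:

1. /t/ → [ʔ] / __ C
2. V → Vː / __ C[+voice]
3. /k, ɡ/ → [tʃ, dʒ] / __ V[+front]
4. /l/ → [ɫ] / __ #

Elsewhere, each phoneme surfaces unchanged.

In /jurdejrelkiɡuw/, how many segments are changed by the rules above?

Segments that undergo a rule: /u/ → [uː] (rule 2); /e/ → [eː] (rule 2); /e/ → [eː] (rule 2); /k/ → [tʃ] (rule 3); /i/ → [iː] (rule 2); /u/ → [uː] (rule 2).
All other segments surface unchanged.

6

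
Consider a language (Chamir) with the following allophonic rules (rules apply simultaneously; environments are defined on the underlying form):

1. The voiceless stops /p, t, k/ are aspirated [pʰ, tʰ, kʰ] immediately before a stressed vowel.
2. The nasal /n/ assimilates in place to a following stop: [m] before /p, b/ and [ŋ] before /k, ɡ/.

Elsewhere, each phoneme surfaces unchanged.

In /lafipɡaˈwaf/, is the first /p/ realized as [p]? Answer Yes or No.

Yes

/p/ (between /i/ and /ɡ/): rule 1 targets it, but not immediately before a stressed vowel → unchanged [p].
The actual realization is [p], which matches [p].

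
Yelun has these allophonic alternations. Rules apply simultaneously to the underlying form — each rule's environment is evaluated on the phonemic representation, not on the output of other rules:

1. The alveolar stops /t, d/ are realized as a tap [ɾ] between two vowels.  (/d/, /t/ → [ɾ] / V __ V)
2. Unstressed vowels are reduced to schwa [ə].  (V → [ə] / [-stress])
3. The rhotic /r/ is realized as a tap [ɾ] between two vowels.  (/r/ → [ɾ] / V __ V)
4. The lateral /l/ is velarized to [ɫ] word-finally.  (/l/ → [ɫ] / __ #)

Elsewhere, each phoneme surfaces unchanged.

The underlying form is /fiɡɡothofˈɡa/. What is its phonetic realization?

/f/ stays [f].
/i/ — between /f/ and /ɡ/, in an unstressed syllable — surfaces as [ə] (rule 2).
/ɡ/ (between /i/ and /ɡ/) is unaffected → [ɡ].
/ɡ/ (between /ɡ/ and /o/): no rule targets it → [ɡ].
Rule 2 applies to /o/ (between /ɡ/ and /t/: in an unstressed syllable) → [ə].
/t/ — between /o/ and /h/; rule 1 does not apply here → [t].
/h/ (between /t/ and /o/) is unaffected → [h].
Rule 2 applies to /o/ (between /h/ and /f/: in an unstressed syllable) → [ə].
/f/ (between /o/ and /ɡ/) is unaffected → [f].
/ɡ/ (between /f/ and /a/) is unaffected → [ɡ].
/a/ (word-final): rule 2 targets it, but not in an unstressed syllable → unchanged [a].

[fəɡɡəthəfˈɡa]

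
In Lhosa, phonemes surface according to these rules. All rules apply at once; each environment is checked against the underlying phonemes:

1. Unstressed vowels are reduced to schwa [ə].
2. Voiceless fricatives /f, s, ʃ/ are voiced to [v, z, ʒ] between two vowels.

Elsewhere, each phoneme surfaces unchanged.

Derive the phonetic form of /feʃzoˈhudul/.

/f/ (word-initial): rule 2 targets it, but not between two vowels → unchanged [f].
Rule 1 applies to /e/ (between /f/ and /ʃ/: in an unstressed syllable) → [ə].
/ʃ/ — between /e/ and /z/; rule 2 does not apply here → [ʃ].
/z/ (between /ʃ/ and /o/): no rule targets it → [z].
/o/ (between /z/ and /h/): in an unstressed syllable, so rule 1 applies → [ə].
/h/ (between /o/ and /u/) is unaffected → [h].
/u/ (between /h/ and /d/) is in the target of rule 1 but the environment (in an unstressed syllable) is not met → [u].
/d/ (between /u/ and /u/) is unaffected → [d].
/u/ (between /d/ and /l/): in an unstressed syllable, so rule 1 applies → [ə].
/l/ (word-final) is unaffected → [l].

[fəʃzəˈhudəl]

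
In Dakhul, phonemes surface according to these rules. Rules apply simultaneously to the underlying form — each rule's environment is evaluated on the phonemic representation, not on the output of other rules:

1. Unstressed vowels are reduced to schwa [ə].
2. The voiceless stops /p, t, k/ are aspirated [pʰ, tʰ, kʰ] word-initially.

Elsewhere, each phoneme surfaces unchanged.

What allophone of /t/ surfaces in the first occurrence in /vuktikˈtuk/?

[t]

/t/ (between /k/ and /i/) is in the target of rule 2 but the environment (word-initially) is not met → [t].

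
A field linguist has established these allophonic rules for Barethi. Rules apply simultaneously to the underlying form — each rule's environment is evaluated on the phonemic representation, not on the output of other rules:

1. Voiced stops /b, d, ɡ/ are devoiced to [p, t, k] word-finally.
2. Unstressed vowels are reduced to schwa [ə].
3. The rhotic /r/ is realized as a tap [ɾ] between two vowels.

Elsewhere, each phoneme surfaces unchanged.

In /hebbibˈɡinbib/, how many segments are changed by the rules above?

4

Segments that undergo a rule: /e/ → [ə] (rule 2); /i/ → [ə] (rule 2); /i/ → [ə] (rule 2); /b/ → [p] (rule 1).
All other segments surface unchanged.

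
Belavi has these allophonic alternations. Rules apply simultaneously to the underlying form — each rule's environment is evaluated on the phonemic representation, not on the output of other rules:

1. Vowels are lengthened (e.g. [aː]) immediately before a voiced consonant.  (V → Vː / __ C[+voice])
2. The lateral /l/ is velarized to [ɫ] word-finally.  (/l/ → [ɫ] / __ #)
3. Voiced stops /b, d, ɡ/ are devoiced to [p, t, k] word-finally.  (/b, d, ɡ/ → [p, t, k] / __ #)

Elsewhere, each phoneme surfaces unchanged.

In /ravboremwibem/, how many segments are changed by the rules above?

Segments that undergo a rule: /a/ → [aː] (rule 1); /o/ → [oː] (rule 1); /e/ → [eː] (rule 1); /i/ → [iː] (rule 1); /e/ → [eː] (rule 1).
All other segments surface unchanged.

5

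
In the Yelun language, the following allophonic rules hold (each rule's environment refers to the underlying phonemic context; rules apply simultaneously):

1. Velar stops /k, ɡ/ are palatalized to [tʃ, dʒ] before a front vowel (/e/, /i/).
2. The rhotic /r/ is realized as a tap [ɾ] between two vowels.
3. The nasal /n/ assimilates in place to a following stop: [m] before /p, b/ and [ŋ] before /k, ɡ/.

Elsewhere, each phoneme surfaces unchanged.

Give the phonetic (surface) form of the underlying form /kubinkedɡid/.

[kubiŋtʃeddʒid]

/k/ — word-initial; rule 1 does not apply here → [k].
/u/ (between /k/ and /b/): no rule targets it → [u].
/b/ — not in any rule's target class → [b].
/i/ stays [i].
Rule 3 applies to /n/ (between /i/ and /k/: before a labial or velar stop) → [ŋ].
/k/ (between /n/ and /e/) occurs before a front vowel → [tʃ] by rule 1.
/e/ — not in any rule's target class → [e].
/d/ stays [d].
/ɡ/ — between /d/ and /i/, before a front vowel — surfaces as [dʒ] (rule 1).
/i/ — not in any rule's target class → [i].
/d/ — not in any rule's target class → [d].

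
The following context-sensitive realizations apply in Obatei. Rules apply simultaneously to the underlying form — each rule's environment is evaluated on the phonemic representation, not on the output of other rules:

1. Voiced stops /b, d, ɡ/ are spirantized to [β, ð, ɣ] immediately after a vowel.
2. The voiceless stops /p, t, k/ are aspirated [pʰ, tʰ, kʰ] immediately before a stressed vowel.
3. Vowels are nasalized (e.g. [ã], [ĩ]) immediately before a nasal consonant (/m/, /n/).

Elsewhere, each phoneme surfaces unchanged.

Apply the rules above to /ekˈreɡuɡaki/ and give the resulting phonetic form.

/e/ — word-initial; rule 3 does not apply here → [e].
/k/ (between /e/ and /r/): rule 2 targets it, but not immediately before a stressed vowel → unchanged [k].
/e/ (between /r/ and /ɡ/) is in the target of rule 3 but the environment (before a nasal consonant) is not met → [e].
/ɡ/ (between /e/ and /u/) occurs immediately after a vowel → [ɣ] by rule 1.
/u/ (between /ɡ/ and /ɡ/): rule 3 targets it, but not before a nasal consonant → unchanged [u].
/ɡ/ — between /u/ and /a/, immediately after a vowel — surfaces as [ɣ] (rule 1).
/a/ — between /ɡ/ and /k/; rule 3 does not apply here → [a].
/k/ (between /a/ and /i/) is in the target of rule 2 but the environment (immediately before a stressed vowel) is not met → [k].
/i/ (word-final) is in the target of rule 3 but the environment (before a nasal consonant) is not met → [i].

[ekˈreɣuɣaki]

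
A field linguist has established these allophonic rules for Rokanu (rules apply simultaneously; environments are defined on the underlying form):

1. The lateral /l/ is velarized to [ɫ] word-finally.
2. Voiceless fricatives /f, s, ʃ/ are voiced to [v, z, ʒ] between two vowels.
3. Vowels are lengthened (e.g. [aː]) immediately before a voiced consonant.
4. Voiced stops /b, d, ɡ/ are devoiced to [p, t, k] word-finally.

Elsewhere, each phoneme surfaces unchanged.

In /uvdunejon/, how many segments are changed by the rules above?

4

Segments that undergo a rule: /u/ → [uː] (rule 3); /u/ → [uː] (rule 3); /e/ → [eː] (rule 3); /o/ → [oː] (rule 3).
All other segments surface unchanged.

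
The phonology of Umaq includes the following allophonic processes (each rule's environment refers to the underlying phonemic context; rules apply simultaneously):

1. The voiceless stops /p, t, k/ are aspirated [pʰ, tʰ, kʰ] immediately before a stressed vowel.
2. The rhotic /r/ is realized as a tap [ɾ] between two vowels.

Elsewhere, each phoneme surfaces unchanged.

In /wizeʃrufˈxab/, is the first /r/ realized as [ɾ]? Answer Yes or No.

No

/r/ (between /ʃ/ and /u/) is in the target of rule 2 but the environment (between two vowels) is not met → [r].
The actual realization is [r], not [ɾ].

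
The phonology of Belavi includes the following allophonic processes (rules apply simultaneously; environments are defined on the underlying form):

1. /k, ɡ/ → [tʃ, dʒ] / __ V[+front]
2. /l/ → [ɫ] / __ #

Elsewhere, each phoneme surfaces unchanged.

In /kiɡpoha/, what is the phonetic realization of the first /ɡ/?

/ɡ/ (between /i/ and /p/) is in the target of rule 1 but the environment (before a front vowel) is not met → [ɡ].

[ɡ]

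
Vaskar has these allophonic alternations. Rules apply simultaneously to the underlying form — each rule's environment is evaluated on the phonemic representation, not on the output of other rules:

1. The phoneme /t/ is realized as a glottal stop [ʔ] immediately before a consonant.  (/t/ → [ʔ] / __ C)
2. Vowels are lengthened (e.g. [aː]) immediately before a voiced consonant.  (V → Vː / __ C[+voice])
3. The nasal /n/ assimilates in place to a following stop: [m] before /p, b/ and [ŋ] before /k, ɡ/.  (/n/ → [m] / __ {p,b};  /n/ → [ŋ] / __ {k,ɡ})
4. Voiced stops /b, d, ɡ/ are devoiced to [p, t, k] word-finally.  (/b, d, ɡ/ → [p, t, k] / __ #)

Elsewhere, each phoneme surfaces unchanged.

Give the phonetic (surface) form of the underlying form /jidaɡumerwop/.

/j/ (word-initial) is unaffected → [j].
/i/ (between /j/ and /d/): before a voiced consonant, so rule 2 applies → [iː].
/d/ (between /i/ and /a/) fails the environment for rule 4, so it stays [d].
/a/ meets the environment for rule 2 (before a voiced consonant) → [aː].
/ɡ/ (between /a/ and /u/) is in the target of rule 4 but the environment (word-finally) is not met → [ɡ].
/u/ meets the environment for rule 2 (before a voiced consonant) → [uː].
/m/ (between /u/ and /e/) is unaffected → [m].
/e/ (between /m/ and /r/) occurs before a voiced consonant → [eː] by rule 2.
/r/ stays [r].
/w/ stays [w].
/o/ (between /w/ and /p/): rule 2 targets it, but not before a voiced consonant → unchanged [o].
/p/ — not in any rule's target class → [p].

[jiːdaːɡuːmeːrwop]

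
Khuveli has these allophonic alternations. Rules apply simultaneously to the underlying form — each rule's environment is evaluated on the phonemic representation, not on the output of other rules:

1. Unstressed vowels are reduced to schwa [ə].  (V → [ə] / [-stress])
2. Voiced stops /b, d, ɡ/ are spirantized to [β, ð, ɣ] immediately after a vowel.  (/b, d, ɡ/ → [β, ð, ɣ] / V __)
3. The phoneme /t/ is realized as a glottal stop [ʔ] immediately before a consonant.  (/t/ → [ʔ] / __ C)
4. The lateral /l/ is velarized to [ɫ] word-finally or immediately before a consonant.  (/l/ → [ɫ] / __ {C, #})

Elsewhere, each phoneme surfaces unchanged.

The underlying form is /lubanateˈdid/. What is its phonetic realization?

[ləβənətəˈðið]

/l/ (word-initial) is in the target of rule 4 but the environment (word-finally or immediately before a consonant) is not met → [l].
/u/ — between /l/ and /b/, in an unstressed syllable — surfaces as [ə] (rule 1).
/b/ (between /u/ and /a/): immediately after a vowel, so rule 2 applies → [β].
/a/ (between /b/ and /n/): in an unstressed syllable, so rule 1 applies → [ə].
/n/ (between /a/ and /a/) is unaffected → [n].
/a/ — between /n/ and /t/, in an unstressed syllable — surfaces as [ə] (rule 1).
/t/ — between /a/ and /e/; rule 3 does not apply here → [t].
/e/ (between /t/ and /d/): in an unstressed syllable, so rule 1 applies → [ə].
/d/ meets the environment for rule 2 (immediately after a vowel) → [ð].
/i/ (between /d/ and /d/) is in the target of rule 1 but the environment (in an unstressed syllable) is not met → [i].
/d/ meets the environment for rule 2 (immediately after a vowel) → [ð].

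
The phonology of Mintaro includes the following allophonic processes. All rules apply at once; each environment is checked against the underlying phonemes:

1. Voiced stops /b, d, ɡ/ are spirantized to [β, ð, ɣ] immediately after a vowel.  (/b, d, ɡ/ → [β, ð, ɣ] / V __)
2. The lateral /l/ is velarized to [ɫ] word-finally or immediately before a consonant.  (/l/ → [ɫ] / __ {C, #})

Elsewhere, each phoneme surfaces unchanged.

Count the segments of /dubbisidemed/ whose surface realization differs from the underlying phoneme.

3

Segments that undergo a rule: /b/ → [β] (rule 1); /d/ → [ð] (rule 1); /d/ → [ð] (rule 1).
All other segments surface unchanged.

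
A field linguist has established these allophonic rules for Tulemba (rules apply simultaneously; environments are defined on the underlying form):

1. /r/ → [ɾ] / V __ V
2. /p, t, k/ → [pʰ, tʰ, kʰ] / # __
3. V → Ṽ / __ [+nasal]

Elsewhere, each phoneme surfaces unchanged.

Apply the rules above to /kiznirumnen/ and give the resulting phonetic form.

/k/ (word-initial): word-initially, so rule 2 applies → [kʰ].
/i/ (between /k/ and /z/): rule 3 targets it, but not before a nasal consonant → unchanged [i].
/i/ (between /n/ and /r/) is in the target of rule 3 but the environment (before a nasal consonant) is not met → [i].
/r/ (between /i/ and /u/) occurs between two vowels → [ɾ] by rule 1.
/u/ meets the environment for rule 3 (before a nasal consonant) → [ũ].
Rule 3 applies to /e/ (between /n/ and /n/: before a nasal consonant) → [ẽ].

[kʰizniɾũmnẽn]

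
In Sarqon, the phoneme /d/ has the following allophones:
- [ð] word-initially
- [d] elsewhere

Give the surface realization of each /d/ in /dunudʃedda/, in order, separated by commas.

Occurrence 1 (position 1): word-initially → [ð].
Occurrence 2 (position 5): no conditioning environment matches → elsewhere allophone [d].
Occurrence 3 (position 8): no conditioning environment matches → elsewhere allophone [d].
Occurrence 4 (position 9): no conditioning environment matches → elsewhere allophone [d].

[ð], [d], [d], [d]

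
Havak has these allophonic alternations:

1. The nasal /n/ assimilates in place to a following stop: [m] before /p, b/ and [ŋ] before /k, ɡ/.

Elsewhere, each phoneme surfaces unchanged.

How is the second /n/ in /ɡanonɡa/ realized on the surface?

/n/ (between /o/ and /ɡ/): before a labial or velar stop, so rule 1 applies → [ŋ].

[ŋ]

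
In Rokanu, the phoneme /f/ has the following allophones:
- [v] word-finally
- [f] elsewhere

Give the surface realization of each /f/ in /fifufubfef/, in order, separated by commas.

Occurrence 1 (position 1): no conditioning environment matches → elsewhere allophone [f].
Occurrence 2 (position 3): no conditioning environment matches → elsewhere allophone [f].
Occurrence 3 (position 5): no conditioning environment matches → elsewhere allophone [f].
Occurrence 4 (position 8): no conditioning environment matches → elsewhere allophone [f].
Occurrence 5 (position 10): word-finally → [v].

[f], [f], [f], [f], [v]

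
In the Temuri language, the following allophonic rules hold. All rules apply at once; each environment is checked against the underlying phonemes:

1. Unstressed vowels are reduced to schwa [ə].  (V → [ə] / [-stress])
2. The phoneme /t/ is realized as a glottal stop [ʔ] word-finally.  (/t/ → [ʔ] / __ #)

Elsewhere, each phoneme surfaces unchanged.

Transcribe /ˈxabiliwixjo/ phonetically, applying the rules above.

[ˈxabələwəxjə]

/x/ stays [x].
/a/ (between /x/ and /b/): rule 1 targets it, but not in an unstressed syllable → unchanged [a].
/b/ (between /a/ and /i/) is unaffected → [b].
/i/ — between /b/ and /l/, in an unstressed syllable — surfaces as [ə] (rule 1).
/l/ stays [l].
/i/ (between /l/ and /w/) occurs in an unstressed syllable → [ə] by rule 1.
/w/ — not in any rule's target class → [w].
/i/ (between /w/ and /x/) occurs in an unstressed syllable → [ə] by rule 1.
/x/ (between /i/ and /j/): no rule targets it → [x].
/j/ — not in any rule's target class → [j].
/o/ (word-final) occurs in an unstressed syllable → [ə] by rule 1.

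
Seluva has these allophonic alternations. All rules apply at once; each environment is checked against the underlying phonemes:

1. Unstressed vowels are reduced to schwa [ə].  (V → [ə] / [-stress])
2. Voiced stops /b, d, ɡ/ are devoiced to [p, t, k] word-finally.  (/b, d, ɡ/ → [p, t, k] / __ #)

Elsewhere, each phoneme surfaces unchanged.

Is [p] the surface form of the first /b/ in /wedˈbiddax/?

No

/b/ (between /d/ and /i/): rule 2 targets it, but not word-finally → unchanged [b].
The actual realization is [b], not [p].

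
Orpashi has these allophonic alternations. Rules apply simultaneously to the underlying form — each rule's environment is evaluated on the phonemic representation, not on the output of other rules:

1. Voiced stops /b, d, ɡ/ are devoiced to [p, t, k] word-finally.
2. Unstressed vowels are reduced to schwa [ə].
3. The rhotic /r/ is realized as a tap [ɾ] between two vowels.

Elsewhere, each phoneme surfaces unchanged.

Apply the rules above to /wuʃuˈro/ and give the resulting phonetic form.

[wəʃəˈɾo]

/w/ stays [w].
/u/ — between /w/ and /ʃ/, in an unstressed syllable — surfaces as [ə] (rule 2).
/ʃ/ (between /u/ and /u/): no rule targets it → [ʃ].
/u/ (between /ʃ/ and /r/): in an unstressed syllable, so rule 2 applies → [ə].
/r/ — between /u/ and /o/, between two vowels — surfaces as [ɾ] (rule 3).
/o/ — word-final; rule 2 does not apply here → [o].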